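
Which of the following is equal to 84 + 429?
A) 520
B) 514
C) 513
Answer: C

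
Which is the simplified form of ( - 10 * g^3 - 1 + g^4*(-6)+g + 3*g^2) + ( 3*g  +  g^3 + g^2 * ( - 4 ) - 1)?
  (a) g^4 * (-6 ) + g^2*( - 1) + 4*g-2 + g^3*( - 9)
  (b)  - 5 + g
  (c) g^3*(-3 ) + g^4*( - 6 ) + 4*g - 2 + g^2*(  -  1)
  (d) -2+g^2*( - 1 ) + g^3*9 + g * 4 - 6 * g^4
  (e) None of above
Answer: a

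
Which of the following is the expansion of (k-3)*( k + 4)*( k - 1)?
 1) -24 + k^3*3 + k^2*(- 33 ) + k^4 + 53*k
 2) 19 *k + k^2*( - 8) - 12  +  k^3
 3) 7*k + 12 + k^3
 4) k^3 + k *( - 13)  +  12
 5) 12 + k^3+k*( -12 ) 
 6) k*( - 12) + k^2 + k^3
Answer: 4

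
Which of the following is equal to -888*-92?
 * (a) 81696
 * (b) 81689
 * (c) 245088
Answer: a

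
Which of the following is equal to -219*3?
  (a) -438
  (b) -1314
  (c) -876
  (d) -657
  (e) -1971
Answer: d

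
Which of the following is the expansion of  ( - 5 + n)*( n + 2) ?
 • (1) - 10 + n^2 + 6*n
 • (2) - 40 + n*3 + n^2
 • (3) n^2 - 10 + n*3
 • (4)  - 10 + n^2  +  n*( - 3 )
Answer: 4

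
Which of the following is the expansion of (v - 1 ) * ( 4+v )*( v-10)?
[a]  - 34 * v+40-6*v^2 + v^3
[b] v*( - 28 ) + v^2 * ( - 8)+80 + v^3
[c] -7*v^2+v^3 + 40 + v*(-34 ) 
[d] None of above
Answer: c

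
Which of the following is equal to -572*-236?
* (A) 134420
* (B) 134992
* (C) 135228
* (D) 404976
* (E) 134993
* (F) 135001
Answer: B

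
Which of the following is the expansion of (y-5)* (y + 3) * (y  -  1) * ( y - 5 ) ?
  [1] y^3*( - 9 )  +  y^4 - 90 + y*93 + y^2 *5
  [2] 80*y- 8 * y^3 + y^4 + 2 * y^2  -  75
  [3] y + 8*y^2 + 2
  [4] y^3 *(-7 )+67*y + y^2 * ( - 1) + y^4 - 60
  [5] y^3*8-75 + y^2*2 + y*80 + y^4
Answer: 2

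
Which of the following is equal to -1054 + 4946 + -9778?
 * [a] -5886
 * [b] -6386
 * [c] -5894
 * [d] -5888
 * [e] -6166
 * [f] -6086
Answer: a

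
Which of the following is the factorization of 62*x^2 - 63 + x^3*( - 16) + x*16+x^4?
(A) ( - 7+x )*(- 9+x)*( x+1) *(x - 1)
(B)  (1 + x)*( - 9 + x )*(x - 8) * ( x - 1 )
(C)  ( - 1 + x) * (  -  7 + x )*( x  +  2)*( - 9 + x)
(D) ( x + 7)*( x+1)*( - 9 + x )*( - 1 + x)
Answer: A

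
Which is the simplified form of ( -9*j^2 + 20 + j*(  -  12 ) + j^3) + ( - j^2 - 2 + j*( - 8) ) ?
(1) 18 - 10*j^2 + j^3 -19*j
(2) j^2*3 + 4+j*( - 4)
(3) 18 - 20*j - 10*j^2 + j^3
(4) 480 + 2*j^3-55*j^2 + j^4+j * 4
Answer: 3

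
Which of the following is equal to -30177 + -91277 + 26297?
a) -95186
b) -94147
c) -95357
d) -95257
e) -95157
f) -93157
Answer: e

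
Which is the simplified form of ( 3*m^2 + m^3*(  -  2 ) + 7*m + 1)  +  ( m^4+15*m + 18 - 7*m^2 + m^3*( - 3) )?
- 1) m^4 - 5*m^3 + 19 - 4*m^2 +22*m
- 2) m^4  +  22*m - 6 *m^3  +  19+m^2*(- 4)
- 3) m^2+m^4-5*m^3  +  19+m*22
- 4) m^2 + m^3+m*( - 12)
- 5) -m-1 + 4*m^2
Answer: 1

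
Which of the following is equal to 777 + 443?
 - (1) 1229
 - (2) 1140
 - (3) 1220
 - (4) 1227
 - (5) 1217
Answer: 3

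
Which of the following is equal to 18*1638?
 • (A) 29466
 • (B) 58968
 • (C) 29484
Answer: C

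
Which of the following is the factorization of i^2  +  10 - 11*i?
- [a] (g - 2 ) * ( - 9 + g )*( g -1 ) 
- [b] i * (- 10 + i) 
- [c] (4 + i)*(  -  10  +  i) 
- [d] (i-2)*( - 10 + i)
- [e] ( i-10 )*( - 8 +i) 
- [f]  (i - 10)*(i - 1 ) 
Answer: f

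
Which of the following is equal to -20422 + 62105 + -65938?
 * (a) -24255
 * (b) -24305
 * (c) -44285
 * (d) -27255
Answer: a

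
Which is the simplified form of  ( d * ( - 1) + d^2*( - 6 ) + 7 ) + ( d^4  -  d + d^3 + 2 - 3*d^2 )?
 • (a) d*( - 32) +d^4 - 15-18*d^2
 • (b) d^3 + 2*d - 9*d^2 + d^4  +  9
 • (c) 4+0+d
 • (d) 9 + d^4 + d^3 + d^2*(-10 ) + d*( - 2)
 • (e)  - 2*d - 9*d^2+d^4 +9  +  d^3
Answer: e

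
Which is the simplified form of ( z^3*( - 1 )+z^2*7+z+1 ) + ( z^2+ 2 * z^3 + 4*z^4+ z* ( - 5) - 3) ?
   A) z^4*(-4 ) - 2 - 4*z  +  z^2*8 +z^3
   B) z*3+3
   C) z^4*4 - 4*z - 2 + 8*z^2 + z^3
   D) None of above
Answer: C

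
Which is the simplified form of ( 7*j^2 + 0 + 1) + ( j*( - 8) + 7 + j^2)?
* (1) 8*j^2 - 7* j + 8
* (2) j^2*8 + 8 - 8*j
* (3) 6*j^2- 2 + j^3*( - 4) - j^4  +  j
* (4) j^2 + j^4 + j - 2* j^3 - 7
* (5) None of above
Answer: 2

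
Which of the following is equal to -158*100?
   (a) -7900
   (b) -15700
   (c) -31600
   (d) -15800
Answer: d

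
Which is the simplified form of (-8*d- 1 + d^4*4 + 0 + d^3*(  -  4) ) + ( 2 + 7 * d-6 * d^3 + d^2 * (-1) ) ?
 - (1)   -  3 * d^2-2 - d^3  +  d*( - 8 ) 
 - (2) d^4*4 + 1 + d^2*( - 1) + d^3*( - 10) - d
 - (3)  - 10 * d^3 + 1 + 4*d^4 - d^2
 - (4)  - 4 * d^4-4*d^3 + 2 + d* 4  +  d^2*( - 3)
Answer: 2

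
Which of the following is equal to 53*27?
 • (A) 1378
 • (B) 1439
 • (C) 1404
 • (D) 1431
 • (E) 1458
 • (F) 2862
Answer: D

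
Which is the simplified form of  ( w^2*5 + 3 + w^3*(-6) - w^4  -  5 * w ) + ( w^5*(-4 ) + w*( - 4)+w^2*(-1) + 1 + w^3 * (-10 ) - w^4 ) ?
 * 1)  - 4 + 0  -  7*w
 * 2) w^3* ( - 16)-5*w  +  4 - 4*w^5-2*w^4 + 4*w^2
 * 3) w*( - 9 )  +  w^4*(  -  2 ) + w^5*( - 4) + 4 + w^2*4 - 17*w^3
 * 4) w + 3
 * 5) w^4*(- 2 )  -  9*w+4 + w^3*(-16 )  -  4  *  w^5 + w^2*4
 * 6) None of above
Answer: 5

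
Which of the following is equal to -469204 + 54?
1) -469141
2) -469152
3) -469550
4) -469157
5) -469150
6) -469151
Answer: 5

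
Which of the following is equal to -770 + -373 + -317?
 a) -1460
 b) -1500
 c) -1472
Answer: a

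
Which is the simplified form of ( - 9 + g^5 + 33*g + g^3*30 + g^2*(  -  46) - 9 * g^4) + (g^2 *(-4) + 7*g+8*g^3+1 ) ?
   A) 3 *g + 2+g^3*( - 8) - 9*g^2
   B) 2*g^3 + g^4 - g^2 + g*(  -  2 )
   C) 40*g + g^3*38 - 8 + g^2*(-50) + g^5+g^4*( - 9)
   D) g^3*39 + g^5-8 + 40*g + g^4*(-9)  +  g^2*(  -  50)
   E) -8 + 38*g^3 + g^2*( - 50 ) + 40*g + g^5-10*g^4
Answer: C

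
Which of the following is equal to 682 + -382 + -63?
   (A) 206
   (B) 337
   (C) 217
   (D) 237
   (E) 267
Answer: D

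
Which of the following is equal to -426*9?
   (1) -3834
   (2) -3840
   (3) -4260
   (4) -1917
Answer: 1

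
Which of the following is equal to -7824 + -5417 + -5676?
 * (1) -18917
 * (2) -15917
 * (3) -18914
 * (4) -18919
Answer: 1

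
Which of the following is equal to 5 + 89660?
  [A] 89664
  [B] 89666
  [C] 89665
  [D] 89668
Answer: C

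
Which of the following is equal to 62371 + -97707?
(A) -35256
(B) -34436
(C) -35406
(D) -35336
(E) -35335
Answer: D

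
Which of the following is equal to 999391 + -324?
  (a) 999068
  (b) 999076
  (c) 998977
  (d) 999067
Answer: d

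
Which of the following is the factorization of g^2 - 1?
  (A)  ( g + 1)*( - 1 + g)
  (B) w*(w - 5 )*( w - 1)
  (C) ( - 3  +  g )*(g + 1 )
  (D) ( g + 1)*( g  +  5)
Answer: A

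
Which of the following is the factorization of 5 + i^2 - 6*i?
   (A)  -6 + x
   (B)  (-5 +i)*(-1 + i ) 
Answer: B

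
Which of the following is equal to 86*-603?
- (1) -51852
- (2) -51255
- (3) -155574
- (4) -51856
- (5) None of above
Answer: 5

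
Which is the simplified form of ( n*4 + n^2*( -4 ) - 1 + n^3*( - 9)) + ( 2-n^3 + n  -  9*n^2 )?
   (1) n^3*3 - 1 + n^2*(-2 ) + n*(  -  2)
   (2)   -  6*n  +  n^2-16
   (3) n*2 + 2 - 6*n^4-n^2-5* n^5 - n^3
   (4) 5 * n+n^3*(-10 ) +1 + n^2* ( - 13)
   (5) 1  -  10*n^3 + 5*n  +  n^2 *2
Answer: 4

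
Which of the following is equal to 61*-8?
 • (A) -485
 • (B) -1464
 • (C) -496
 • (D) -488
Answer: D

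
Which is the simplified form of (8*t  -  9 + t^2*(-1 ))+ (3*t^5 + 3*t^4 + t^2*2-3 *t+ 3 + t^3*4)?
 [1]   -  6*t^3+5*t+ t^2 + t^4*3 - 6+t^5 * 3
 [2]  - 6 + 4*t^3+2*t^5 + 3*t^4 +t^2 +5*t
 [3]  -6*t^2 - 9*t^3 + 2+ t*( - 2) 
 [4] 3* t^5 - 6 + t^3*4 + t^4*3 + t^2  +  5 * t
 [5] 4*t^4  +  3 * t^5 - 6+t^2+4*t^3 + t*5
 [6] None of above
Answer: 4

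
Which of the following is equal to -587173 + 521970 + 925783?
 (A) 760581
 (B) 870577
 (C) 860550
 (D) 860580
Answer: D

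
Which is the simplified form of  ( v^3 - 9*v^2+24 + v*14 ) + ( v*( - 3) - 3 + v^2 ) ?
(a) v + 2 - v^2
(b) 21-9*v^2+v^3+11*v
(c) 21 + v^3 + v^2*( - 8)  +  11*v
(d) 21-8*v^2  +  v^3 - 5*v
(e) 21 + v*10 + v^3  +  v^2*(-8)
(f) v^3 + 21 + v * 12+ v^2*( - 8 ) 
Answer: c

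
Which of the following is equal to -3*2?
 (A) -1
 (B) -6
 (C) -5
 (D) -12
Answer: B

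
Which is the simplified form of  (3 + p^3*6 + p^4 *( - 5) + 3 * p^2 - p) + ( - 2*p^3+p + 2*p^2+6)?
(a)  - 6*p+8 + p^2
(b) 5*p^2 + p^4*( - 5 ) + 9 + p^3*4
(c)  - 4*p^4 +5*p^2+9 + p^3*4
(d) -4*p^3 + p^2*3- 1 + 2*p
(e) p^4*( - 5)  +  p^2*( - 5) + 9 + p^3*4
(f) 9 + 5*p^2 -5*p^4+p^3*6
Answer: b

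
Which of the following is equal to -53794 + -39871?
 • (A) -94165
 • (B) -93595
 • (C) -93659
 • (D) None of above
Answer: D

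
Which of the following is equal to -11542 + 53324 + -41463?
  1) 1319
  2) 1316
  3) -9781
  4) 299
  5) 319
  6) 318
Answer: 5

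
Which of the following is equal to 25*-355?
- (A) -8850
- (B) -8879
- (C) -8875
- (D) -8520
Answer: C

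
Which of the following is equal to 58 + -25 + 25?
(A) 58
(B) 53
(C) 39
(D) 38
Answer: A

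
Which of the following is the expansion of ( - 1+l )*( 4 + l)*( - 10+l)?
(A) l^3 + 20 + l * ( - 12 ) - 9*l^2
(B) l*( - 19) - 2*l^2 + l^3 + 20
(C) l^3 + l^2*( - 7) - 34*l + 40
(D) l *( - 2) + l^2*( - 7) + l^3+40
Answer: C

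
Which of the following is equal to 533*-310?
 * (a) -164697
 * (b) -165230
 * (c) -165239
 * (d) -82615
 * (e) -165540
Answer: b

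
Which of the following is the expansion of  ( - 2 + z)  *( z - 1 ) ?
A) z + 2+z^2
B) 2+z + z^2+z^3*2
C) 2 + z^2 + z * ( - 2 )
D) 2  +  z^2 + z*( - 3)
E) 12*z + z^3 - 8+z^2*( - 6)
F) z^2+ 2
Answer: D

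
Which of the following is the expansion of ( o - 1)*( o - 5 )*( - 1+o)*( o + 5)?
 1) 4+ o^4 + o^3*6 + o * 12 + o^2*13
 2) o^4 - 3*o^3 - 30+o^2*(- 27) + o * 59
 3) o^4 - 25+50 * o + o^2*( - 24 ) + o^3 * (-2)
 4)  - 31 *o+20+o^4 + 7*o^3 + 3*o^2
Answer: 3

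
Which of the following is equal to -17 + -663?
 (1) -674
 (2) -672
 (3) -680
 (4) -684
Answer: 3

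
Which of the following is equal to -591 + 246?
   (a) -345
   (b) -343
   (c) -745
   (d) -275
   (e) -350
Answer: a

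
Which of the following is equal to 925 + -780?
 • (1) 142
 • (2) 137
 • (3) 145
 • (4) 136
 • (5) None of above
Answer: 3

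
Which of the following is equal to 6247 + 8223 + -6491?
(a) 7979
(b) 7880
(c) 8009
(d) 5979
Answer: a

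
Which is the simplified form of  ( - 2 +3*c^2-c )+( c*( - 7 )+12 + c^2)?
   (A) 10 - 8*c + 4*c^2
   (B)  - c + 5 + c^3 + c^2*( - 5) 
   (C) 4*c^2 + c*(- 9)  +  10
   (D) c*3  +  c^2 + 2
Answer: A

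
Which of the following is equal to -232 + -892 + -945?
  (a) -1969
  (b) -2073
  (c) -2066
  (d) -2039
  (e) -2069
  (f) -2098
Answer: e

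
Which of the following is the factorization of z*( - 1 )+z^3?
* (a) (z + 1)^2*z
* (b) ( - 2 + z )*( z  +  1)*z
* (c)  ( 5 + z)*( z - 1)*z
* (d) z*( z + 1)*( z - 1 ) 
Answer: d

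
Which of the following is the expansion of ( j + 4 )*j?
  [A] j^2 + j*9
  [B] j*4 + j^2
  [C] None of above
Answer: B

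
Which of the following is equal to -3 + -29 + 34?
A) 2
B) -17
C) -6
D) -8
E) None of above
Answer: A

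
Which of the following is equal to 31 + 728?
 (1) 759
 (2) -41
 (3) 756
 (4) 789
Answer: 1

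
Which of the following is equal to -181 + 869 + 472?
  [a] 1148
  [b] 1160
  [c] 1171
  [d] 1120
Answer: b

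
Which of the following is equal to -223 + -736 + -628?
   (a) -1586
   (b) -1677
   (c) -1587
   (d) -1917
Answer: c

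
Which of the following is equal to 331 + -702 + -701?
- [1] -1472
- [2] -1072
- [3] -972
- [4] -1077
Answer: 2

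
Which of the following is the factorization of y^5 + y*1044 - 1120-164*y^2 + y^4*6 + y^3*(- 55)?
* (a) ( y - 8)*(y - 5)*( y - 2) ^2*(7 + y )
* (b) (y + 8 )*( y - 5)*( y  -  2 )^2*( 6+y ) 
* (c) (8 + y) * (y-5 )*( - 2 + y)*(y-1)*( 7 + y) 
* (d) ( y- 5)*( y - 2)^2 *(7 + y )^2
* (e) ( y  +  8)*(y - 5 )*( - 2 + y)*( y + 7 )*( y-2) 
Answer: e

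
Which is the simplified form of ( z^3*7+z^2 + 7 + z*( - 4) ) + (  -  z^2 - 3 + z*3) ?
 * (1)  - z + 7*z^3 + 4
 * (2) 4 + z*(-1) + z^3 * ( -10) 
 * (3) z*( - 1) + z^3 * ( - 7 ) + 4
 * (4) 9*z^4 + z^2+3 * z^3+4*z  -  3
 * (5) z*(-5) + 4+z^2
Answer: 1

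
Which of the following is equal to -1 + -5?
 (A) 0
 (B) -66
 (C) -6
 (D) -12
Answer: C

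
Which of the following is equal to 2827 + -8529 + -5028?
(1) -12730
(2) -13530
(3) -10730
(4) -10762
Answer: 3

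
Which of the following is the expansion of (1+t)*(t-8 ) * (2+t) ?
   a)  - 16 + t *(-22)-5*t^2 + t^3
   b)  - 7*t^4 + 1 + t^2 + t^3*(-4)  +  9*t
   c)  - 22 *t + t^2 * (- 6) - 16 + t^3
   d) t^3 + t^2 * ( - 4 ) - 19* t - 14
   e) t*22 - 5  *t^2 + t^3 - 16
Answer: a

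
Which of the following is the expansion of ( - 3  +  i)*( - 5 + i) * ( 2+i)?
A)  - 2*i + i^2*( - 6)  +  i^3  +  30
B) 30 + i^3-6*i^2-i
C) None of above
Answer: B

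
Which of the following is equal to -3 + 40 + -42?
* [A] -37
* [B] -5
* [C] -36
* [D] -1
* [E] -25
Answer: B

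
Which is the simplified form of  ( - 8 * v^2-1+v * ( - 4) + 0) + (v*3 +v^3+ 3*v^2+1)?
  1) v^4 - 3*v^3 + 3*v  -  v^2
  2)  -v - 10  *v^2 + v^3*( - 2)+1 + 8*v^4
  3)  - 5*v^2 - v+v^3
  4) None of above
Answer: 3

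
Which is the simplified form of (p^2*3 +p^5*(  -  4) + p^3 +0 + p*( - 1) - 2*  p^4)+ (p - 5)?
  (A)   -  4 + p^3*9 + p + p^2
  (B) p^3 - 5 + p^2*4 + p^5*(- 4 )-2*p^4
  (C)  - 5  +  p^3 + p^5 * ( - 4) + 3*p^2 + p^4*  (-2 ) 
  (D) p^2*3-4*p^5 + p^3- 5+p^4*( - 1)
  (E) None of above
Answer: C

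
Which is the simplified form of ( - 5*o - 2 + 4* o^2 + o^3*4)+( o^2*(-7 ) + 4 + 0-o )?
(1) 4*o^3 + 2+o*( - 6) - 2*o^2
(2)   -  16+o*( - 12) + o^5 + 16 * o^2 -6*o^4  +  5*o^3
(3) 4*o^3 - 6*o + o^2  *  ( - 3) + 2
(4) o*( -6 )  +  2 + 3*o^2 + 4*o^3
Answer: 3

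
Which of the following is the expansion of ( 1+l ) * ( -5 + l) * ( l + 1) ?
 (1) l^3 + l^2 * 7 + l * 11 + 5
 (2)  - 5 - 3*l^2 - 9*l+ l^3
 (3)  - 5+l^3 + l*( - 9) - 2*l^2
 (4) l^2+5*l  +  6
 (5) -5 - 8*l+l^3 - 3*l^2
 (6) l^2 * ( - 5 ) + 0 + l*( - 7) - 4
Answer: 2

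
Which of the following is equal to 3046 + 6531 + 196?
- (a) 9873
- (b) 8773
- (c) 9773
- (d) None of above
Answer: c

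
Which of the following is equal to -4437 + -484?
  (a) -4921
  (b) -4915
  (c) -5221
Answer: a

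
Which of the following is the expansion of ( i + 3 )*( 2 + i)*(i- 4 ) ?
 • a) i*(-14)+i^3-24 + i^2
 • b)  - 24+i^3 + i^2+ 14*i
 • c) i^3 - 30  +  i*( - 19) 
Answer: a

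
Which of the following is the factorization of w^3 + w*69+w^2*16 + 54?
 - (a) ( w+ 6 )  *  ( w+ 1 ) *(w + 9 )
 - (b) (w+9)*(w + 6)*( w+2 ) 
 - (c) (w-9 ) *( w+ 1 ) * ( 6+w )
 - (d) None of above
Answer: a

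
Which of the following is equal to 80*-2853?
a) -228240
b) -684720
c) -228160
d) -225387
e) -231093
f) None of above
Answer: a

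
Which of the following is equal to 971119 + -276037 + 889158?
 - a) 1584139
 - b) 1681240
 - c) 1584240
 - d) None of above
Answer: c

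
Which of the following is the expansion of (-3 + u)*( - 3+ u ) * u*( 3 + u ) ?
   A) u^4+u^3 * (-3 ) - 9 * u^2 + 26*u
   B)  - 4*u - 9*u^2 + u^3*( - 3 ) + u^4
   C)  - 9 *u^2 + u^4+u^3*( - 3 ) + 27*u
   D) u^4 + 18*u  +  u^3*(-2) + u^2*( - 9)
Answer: C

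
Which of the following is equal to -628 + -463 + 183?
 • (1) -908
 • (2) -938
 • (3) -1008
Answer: 1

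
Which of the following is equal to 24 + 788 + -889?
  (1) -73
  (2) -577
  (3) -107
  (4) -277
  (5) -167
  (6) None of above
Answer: 6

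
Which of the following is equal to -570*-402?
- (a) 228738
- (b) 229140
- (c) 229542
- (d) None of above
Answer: b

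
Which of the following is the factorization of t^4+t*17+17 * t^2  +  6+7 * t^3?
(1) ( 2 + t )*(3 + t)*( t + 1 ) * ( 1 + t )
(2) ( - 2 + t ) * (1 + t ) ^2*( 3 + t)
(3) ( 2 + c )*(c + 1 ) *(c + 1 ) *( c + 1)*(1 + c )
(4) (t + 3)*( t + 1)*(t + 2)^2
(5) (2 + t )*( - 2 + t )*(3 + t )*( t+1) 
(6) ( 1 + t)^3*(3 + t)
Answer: 1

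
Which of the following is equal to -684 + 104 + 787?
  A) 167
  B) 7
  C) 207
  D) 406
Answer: C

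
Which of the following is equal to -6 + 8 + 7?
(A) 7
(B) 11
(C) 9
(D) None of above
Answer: C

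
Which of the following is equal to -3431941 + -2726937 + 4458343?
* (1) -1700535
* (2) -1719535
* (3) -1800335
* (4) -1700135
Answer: 1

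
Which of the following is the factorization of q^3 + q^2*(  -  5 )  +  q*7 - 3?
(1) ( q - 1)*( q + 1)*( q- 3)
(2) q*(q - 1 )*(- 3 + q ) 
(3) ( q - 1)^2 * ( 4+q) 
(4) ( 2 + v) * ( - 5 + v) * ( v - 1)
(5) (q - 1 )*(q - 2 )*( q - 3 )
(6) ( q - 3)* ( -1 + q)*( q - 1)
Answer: 6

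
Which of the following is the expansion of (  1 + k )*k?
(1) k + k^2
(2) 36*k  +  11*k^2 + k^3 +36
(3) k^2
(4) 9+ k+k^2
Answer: 1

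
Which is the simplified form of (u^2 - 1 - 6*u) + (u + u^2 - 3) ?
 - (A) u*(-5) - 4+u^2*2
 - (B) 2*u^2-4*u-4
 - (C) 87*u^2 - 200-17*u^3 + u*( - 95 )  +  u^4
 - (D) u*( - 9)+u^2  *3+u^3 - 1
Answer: A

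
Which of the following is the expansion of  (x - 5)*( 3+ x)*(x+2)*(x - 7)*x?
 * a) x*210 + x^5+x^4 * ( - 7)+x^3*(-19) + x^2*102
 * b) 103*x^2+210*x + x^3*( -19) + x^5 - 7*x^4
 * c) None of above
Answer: b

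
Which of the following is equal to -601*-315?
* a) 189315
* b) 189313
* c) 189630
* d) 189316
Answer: a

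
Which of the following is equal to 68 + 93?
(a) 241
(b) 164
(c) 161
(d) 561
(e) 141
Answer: c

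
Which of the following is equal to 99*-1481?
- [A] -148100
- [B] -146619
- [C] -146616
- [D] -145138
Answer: B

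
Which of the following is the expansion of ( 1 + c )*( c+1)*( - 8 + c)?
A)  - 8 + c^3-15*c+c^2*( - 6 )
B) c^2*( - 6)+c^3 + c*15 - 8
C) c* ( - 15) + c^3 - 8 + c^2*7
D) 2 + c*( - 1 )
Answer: A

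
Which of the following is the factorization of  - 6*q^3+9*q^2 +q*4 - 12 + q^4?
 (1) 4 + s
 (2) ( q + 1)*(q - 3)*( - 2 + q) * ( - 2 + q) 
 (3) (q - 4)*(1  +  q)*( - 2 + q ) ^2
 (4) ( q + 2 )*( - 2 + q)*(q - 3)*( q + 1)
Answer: 2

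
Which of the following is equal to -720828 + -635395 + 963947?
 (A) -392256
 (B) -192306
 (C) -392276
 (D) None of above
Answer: C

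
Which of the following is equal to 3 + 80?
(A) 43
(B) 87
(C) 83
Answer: C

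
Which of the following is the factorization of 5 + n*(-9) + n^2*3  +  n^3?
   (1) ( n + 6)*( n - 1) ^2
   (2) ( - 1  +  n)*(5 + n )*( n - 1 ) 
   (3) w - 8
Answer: 2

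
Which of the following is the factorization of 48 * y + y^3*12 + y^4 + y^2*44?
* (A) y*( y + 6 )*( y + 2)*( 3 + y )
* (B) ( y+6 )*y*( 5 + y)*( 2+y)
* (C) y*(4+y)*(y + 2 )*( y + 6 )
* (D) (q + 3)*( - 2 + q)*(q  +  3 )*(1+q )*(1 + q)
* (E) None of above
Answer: C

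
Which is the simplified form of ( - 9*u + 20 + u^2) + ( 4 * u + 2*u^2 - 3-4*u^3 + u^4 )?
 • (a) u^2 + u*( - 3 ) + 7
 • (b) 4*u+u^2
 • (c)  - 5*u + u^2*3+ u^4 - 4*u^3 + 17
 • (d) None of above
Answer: c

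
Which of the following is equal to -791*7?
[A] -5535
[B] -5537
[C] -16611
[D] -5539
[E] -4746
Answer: B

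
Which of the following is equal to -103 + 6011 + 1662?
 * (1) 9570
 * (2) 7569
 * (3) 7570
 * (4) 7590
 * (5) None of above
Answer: 3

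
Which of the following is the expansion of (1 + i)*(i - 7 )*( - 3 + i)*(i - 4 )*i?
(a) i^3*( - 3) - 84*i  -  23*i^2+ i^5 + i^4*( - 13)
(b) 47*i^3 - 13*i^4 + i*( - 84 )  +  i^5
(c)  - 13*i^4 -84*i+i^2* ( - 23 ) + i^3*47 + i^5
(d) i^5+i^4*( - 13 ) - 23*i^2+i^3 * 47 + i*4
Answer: c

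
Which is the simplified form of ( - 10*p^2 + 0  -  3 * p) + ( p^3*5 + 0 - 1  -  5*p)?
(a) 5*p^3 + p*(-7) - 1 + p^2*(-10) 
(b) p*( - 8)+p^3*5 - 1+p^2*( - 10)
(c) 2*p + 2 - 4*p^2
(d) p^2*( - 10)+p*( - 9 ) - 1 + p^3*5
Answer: b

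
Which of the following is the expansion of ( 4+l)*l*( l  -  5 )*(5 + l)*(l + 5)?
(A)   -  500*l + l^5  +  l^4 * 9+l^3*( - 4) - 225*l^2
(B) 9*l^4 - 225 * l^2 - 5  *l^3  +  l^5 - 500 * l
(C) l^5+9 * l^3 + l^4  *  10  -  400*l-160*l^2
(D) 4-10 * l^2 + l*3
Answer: B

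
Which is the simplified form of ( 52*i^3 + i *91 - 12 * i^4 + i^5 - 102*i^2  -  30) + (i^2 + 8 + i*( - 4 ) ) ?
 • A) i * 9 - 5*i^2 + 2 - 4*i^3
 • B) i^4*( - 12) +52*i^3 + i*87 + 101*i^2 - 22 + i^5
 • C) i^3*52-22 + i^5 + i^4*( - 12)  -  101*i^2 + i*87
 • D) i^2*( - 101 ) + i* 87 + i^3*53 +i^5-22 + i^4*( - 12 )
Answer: C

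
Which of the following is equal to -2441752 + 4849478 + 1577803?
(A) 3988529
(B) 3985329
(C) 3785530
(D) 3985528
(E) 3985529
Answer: E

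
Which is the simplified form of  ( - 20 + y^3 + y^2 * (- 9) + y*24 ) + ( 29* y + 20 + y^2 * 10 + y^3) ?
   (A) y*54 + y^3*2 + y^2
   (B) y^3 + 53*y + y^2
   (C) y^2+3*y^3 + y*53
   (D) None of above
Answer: D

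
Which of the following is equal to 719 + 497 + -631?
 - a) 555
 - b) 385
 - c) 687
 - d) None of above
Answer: d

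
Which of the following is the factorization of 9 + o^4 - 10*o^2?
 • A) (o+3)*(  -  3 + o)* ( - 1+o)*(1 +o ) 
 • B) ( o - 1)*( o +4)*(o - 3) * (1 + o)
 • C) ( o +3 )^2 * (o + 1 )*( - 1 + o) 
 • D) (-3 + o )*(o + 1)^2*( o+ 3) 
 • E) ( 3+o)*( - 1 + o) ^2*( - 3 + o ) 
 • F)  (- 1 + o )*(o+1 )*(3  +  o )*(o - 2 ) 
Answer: A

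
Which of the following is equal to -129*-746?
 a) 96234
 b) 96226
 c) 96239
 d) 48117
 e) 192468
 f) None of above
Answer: a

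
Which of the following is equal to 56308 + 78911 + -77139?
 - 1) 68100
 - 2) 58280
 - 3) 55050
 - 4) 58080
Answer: 4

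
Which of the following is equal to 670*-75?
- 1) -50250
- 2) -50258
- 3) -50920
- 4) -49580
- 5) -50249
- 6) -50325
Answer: 1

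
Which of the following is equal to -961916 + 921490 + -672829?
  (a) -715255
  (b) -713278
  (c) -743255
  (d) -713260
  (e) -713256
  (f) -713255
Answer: f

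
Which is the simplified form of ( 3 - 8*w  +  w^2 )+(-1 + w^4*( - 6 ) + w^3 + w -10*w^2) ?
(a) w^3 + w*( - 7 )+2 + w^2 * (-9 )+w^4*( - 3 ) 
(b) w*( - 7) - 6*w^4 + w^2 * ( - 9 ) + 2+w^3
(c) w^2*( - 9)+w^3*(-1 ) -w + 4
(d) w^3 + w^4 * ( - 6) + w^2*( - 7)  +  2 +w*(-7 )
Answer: b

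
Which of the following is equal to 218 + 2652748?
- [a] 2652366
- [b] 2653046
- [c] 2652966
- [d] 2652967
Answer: c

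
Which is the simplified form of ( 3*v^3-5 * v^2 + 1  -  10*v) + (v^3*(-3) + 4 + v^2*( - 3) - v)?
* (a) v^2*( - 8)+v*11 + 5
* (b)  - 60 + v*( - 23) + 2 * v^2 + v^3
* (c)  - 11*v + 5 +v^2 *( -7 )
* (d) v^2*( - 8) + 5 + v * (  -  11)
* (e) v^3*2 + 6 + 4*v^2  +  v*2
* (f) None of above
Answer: d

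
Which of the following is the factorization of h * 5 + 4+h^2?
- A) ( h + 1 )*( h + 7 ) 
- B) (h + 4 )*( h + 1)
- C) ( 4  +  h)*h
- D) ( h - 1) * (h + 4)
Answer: B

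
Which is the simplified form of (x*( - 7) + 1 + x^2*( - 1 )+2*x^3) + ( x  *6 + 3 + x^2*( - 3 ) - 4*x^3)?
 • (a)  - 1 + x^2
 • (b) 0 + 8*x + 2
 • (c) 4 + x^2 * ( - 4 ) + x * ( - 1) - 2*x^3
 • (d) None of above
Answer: c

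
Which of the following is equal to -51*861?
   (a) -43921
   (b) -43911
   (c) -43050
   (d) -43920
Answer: b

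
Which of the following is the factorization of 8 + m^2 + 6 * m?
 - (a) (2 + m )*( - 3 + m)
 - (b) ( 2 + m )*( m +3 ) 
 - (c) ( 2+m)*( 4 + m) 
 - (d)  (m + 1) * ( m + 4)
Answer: c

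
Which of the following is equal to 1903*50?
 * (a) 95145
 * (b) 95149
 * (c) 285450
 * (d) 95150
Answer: d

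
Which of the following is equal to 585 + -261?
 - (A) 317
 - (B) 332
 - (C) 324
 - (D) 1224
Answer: C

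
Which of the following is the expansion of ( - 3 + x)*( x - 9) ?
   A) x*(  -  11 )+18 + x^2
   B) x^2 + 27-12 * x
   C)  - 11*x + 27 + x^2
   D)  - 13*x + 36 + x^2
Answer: B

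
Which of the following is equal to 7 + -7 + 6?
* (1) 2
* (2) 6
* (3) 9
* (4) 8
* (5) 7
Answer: 2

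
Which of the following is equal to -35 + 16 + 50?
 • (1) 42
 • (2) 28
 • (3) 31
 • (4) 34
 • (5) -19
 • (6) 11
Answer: 3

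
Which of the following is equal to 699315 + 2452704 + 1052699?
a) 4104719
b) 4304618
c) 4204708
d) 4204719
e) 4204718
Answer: e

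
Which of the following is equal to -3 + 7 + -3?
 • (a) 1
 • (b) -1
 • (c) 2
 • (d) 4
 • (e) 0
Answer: a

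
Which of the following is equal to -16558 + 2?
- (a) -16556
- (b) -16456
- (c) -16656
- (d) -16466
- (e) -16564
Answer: a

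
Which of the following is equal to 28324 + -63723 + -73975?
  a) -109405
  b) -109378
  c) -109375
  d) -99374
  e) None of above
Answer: e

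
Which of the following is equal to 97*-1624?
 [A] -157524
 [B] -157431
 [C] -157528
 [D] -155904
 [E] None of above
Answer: C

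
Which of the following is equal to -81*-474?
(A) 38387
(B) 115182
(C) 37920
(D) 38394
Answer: D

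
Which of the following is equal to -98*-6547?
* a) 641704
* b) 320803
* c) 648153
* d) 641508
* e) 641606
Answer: e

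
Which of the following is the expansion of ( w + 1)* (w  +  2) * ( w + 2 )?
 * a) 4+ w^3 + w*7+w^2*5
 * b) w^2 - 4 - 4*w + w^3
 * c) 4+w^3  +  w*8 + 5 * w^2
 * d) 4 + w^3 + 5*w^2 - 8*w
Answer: c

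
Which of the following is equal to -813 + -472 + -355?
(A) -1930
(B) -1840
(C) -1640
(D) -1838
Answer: C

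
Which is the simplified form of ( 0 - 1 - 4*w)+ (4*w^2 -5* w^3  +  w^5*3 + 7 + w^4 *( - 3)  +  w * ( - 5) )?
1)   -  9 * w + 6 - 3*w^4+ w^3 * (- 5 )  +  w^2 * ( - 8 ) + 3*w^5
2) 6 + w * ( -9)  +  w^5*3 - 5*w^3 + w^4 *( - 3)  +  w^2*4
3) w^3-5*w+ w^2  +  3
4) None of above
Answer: 2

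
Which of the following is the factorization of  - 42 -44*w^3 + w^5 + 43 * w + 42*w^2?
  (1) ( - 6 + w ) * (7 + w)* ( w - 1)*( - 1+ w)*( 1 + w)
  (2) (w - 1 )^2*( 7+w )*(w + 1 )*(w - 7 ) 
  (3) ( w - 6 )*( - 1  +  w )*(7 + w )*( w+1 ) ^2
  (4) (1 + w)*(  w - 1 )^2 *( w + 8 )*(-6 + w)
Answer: 1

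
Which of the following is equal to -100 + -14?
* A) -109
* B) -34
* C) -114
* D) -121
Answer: C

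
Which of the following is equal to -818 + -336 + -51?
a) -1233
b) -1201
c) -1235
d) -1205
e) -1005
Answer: d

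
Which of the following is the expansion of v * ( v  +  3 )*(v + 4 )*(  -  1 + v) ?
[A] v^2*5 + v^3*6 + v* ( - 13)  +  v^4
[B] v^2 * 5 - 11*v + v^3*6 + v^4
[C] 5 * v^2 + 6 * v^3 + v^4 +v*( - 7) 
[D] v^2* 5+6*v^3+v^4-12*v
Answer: D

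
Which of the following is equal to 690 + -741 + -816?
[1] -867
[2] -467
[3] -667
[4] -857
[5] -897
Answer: 1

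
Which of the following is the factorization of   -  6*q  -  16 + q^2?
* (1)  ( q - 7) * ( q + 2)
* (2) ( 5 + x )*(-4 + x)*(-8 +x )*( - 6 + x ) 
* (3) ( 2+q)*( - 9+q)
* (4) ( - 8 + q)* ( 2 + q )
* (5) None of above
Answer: 4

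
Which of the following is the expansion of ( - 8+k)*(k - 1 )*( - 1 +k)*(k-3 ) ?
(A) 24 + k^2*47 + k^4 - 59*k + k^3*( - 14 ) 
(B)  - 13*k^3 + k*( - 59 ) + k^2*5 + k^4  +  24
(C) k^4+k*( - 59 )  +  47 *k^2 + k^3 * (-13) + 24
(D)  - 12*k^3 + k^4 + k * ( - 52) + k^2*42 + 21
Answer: C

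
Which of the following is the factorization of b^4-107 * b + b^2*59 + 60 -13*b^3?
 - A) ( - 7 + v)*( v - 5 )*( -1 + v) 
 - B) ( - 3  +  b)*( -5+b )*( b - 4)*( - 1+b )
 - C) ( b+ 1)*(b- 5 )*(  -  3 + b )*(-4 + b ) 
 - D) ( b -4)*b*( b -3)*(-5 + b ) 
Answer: B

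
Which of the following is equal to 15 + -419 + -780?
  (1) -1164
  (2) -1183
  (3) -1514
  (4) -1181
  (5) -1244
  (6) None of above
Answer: 6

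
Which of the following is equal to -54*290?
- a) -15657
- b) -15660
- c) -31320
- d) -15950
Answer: b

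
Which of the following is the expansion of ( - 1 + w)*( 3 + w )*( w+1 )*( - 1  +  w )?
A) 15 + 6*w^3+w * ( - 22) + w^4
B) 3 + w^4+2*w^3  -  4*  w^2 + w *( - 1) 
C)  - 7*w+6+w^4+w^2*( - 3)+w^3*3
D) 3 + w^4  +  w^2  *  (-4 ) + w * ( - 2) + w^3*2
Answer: D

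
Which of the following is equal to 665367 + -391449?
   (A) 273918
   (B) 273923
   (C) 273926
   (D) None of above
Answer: A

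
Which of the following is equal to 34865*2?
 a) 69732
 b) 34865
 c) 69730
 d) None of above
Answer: c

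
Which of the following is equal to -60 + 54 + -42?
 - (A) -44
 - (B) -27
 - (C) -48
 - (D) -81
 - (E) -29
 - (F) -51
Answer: C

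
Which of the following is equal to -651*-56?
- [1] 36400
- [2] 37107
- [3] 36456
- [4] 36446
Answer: 3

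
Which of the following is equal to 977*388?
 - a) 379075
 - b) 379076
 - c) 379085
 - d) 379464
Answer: b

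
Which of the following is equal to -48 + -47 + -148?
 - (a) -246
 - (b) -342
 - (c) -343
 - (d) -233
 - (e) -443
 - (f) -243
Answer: f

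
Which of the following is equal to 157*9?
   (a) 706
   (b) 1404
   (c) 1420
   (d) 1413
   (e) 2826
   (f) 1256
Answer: d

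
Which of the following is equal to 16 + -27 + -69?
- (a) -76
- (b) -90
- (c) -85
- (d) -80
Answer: d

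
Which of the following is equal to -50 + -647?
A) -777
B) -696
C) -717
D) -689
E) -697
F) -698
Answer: E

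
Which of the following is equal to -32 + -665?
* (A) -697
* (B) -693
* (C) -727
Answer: A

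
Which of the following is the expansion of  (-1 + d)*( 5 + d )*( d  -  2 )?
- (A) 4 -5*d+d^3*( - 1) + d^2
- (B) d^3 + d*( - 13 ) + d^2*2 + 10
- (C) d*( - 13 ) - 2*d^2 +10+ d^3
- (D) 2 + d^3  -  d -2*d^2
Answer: B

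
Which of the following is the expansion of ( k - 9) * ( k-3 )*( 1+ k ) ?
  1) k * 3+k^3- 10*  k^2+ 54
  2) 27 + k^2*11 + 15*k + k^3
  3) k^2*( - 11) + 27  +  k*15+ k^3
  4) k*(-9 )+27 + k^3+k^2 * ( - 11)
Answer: 3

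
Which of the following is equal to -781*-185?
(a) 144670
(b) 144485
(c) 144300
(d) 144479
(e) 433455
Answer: b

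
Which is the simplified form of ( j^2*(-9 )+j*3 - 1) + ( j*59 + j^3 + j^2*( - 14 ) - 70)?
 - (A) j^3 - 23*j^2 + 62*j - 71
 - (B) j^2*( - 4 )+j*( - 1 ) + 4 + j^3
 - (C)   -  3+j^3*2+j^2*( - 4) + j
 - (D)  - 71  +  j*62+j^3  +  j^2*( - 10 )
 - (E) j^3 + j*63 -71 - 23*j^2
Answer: A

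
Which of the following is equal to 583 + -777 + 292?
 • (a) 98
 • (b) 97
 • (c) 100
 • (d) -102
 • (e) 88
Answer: a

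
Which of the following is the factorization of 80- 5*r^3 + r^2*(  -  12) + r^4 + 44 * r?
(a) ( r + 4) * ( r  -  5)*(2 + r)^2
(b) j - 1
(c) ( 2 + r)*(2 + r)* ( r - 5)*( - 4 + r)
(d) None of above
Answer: c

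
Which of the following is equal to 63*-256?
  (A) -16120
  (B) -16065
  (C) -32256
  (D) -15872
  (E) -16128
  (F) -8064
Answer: E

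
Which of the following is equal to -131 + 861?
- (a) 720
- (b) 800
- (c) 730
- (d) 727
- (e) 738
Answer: c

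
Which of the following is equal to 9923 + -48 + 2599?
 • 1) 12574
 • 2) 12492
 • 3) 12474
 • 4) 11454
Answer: 3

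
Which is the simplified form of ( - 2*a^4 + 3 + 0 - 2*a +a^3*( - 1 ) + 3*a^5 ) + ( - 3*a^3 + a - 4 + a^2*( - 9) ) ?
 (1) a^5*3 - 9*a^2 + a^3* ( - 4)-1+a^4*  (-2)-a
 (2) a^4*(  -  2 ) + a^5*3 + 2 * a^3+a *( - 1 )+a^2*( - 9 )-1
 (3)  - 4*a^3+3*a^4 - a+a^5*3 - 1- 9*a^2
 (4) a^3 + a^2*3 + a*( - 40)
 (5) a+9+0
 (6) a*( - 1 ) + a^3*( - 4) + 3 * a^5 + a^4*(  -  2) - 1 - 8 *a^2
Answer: 1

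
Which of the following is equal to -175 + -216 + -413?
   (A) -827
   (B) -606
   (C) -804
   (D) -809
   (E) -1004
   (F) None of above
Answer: C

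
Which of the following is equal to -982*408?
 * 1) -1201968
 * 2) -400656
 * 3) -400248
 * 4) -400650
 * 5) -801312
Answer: 2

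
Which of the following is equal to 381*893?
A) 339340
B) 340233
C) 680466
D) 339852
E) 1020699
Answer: B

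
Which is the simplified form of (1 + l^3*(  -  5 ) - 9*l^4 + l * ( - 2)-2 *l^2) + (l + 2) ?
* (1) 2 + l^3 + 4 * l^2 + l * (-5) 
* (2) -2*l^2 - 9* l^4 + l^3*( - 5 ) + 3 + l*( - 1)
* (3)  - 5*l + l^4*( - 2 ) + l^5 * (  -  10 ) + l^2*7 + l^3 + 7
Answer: 2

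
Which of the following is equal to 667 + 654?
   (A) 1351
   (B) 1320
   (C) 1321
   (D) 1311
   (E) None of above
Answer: C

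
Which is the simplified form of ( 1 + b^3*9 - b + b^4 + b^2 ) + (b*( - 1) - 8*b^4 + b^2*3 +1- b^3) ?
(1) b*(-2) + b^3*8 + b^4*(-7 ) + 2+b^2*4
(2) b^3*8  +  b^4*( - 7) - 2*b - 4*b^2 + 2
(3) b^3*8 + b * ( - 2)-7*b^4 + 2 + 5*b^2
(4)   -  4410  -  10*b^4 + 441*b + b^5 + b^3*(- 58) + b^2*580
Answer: 1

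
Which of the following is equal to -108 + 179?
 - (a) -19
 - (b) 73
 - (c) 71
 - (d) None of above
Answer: c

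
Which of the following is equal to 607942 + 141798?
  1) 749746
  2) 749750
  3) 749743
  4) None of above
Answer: 4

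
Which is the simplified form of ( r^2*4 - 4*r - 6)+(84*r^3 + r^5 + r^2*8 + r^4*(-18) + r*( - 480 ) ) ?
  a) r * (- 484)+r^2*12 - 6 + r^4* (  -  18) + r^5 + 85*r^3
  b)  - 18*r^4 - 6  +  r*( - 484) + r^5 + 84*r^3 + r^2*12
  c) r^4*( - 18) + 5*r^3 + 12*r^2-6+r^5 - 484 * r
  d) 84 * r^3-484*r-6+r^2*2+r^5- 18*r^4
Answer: b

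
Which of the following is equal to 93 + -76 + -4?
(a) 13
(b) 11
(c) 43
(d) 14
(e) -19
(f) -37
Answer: a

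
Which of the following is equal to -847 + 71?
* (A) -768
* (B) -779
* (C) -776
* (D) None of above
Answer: C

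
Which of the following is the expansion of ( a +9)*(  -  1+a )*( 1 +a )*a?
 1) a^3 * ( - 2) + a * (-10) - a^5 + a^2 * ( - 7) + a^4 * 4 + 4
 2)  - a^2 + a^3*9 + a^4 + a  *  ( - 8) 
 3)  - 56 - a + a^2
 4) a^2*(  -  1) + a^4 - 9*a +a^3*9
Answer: 4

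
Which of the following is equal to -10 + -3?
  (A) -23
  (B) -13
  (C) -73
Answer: B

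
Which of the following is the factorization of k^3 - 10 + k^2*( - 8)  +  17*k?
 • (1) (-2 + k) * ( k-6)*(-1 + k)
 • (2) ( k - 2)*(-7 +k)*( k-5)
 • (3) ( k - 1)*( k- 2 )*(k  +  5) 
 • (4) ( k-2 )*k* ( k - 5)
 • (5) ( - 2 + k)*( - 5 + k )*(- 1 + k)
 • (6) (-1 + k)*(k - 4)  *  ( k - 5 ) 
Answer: 5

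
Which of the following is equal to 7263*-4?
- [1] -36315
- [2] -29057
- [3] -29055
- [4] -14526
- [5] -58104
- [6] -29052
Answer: 6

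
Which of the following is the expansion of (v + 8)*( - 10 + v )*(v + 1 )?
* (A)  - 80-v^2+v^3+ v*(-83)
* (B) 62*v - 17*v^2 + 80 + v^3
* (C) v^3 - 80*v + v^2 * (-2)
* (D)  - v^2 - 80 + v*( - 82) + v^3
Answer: D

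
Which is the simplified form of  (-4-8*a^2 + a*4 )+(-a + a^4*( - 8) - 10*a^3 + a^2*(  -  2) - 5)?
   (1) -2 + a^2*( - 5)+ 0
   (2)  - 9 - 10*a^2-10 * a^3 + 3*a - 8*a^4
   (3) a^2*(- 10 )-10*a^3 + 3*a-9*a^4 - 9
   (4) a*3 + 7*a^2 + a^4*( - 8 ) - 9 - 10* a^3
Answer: 2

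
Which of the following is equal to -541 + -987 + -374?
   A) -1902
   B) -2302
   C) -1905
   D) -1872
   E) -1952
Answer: A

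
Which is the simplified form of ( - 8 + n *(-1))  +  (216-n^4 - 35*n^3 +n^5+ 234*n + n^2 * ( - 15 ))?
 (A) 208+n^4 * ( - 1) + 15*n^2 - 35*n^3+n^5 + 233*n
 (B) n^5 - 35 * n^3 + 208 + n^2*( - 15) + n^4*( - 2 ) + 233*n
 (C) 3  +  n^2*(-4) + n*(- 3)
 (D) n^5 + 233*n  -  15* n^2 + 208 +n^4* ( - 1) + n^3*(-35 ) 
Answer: D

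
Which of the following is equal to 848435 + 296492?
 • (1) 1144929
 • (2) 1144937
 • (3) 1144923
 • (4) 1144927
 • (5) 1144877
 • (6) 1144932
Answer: 4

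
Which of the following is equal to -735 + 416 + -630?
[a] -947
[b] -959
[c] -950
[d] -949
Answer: d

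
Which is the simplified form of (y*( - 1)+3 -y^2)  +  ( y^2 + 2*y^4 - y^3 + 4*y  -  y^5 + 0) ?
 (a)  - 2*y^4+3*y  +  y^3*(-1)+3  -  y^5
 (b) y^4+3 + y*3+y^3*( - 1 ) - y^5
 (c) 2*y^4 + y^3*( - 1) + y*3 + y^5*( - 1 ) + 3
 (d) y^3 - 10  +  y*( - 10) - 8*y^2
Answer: c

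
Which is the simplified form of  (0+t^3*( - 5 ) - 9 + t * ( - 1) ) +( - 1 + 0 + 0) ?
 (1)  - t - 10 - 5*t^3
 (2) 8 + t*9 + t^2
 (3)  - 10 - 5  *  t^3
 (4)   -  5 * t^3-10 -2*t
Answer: 1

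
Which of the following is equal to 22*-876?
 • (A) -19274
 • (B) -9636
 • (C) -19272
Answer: C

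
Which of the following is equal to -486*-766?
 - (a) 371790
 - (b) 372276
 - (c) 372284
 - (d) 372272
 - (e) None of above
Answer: b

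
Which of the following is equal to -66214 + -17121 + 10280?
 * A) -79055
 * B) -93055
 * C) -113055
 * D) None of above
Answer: D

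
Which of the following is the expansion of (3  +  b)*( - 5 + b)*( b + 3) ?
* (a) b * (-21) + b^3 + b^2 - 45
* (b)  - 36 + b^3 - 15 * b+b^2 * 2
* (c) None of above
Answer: a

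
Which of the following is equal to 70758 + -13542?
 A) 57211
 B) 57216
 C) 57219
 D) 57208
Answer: B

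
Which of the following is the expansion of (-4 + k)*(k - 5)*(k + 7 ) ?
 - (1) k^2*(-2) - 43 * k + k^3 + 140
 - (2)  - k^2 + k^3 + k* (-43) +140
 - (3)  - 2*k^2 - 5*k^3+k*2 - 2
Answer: 1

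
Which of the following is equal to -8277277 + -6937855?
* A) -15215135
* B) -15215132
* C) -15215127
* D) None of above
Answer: B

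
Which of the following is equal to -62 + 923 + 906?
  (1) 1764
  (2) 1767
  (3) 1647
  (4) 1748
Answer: 2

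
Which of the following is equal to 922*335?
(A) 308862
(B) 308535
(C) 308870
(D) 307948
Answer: C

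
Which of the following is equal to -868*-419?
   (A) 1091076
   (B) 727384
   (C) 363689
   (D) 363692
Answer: D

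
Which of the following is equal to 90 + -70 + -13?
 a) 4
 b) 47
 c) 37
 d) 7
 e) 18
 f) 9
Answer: d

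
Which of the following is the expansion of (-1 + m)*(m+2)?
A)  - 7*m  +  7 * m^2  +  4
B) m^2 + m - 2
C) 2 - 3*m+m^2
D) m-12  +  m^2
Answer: B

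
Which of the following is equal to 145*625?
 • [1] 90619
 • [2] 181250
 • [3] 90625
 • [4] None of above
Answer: 3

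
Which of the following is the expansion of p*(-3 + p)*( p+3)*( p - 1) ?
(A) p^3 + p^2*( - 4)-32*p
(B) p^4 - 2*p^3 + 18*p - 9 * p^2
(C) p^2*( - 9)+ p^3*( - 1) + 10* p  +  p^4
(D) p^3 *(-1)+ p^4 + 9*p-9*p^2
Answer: D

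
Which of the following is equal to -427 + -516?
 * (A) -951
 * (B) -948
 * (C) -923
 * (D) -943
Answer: D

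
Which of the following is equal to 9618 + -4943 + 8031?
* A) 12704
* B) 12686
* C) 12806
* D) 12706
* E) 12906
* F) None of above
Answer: D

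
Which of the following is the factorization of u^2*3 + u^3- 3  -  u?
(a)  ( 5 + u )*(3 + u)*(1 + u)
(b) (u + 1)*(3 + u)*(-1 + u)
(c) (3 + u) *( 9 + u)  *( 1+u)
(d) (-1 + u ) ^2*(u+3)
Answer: b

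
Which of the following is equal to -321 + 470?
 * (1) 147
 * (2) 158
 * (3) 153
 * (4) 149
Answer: 4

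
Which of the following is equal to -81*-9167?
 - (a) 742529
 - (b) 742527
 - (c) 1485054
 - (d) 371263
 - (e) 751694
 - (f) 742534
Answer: b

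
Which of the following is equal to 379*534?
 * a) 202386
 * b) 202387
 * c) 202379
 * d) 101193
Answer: a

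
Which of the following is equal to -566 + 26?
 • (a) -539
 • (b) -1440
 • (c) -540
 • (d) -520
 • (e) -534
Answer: c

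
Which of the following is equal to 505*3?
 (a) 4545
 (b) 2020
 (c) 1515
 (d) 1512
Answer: c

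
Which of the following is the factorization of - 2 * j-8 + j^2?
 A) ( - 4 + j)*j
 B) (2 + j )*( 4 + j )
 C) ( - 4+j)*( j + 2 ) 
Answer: C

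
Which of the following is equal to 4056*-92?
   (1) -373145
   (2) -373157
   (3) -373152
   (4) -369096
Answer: 3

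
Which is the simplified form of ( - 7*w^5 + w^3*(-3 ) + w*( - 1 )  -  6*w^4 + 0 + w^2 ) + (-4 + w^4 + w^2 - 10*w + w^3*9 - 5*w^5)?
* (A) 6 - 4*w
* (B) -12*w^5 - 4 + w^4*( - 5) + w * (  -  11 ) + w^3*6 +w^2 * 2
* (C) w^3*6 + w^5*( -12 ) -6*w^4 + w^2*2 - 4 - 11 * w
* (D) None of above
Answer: B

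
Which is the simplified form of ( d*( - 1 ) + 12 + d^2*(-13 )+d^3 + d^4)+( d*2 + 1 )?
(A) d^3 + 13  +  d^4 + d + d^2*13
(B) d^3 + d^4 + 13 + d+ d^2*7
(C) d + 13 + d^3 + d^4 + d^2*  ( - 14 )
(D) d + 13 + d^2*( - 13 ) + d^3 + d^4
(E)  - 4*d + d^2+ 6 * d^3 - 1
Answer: D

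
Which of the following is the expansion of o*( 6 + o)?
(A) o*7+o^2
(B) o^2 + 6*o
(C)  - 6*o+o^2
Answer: B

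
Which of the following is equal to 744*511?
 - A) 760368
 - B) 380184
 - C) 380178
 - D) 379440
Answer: B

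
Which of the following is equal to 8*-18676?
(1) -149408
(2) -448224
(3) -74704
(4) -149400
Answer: 1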